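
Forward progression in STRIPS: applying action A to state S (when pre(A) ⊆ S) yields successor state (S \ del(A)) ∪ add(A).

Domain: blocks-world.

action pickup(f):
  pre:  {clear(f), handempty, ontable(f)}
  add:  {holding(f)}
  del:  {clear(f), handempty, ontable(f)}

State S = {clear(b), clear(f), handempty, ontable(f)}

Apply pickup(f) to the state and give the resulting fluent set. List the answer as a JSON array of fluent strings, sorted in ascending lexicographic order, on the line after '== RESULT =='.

Compute (S \ del) ∪ add:
  pre ⊆ S: {clear(f), handempty, ontable(f)} ⊆ S  — applicable
  S \ del = {clear(b)}
  ∪ add   = {clear(b), holding(f)}

== RESULT ==
["clear(b)", "holding(f)"]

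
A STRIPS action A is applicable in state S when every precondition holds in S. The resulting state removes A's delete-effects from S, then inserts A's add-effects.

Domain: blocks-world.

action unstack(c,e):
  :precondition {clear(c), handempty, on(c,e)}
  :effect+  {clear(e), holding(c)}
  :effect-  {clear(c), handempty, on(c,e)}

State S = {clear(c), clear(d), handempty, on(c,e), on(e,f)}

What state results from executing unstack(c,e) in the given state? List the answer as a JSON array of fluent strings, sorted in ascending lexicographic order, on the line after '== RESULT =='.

Progress:
  pre ⊆ S: {clear(c), handempty, on(c,e)} ⊆ S  — applicable
  S \ del = {clear(d), on(e,f)}
  ∪ add   = {clear(d), clear(e), holding(c), on(e,f)}

== RESULT ==
["clear(d)", "clear(e)", "holding(c)", "on(e,f)"]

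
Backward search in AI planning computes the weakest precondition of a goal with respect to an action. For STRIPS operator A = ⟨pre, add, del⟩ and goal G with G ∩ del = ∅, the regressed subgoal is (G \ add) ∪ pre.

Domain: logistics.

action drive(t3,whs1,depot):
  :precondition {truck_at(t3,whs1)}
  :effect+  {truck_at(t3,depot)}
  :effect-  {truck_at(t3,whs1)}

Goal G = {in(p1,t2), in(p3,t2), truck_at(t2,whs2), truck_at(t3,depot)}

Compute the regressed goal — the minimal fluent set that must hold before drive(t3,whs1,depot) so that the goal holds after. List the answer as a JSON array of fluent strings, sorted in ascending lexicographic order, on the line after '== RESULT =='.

Compute (G \ add) ∪ pre:
  G ∩ del = {}  (empty — regression defined)
  G \ add = {in(p1,t2), in(p3,t2), truck_at(t2,whs2), truck_at(t3,depot)} \ {truck_at(t3,depot)} = {in(p1,t2), in(p3,t2), truck_at(t2,whs2)}
  ∪ pre   = {in(p1,t2), in(p3,t2), truck_at(t2,whs2)} ∪ {truck_at(t3,whs1)}
          = {in(p1,t2), in(p3,t2), truck_at(t2,whs2), truck_at(t3,whs1)}

== RESULT ==
["in(p1,t2)", "in(p3,t2)", "truck_at(t2,whs2)", "truck_at(t3,whs1)"]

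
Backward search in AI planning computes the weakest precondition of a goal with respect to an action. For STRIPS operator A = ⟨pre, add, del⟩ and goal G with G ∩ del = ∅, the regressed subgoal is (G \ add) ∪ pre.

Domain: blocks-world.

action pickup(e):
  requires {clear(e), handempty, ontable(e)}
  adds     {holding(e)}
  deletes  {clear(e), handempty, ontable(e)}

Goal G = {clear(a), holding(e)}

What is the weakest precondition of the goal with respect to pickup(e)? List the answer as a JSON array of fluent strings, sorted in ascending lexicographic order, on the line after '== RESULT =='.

Compute (G \ add) ∪ pre:
  G ∩ del = {}  (empty — regression defined)
  G \ add = {clear(a), holding(e)} \ {holding(e)} = {clear(a)}
  ∪ pre   = {clear(a)} ∪ {clear(e), handempty, ontable(e)}
          = {clear(a), clear(e), handempty, ontable(e)}

== RESULT ==
["clear(a)", "clear(e)", "handempty", "ontable(e)"]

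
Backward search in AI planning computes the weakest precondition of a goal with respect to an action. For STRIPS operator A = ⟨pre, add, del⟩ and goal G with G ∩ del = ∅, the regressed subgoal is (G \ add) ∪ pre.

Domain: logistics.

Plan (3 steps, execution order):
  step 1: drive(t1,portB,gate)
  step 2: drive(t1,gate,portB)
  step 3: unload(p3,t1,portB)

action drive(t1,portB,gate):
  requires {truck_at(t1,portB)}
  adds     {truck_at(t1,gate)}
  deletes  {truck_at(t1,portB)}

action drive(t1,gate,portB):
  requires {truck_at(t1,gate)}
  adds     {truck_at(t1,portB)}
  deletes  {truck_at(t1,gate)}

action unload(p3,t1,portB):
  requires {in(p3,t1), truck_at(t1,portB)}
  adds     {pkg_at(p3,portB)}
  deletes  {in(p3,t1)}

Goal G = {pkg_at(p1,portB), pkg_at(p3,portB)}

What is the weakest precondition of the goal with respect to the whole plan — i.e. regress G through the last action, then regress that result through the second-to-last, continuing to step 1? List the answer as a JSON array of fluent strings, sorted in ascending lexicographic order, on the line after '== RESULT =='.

Regress step by step:
  through step 3 (unload(p3,t1,portB)): drop {pkg_at(p3,portB)}, keep {pkg_at(p1,portB)}, require {in(p3,t1), truck_at(t1,portB)}
    → {in(p3,t1), pkg_at(p1,portB), truck_at(t1,portB)}
  through step 2 (drive(t1,gate,portB)): drop {truck_at(t1,portB)}, keep {in(p3,t1), pkg_at(p1,portB)}, require {truck_at(t1,gate)}
    → {in(p3,t1), pkg_at(p1,portB), truck_at(t1,gate)}
  through step 1 (drive(t1,portB,gate)): drop {truck_at(t1,gate)}, keep {in(p3,t1), pkg_at(p1,portB)}, require {truck_at(t1,portB)}
    → {in(p3,t1), pkg_at(p1,portB), truck_at(t1,portB)}

== RESULT ==
["in(p3,t1)", "pkg_at(p1,portB)", "truck_at(t1,portB)"]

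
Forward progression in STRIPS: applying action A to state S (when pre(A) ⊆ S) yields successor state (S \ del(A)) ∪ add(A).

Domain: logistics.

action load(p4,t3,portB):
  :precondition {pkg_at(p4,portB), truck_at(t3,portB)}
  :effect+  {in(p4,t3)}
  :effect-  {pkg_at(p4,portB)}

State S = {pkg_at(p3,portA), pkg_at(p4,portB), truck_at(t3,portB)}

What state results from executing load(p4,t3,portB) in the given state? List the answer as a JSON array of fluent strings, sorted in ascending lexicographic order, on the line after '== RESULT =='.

Progress:
  pre ⊆ S: {pkg_at(p4,portB), truck_at(t3,portB)} ⊆ S  — applicable
  S \ del = {pkg_at(p3,portA), truck_at(t3,portB)}
  ∪ add   = {in(p4,t3), pkg_at(p3,portA), truck_at(t3,portB)}

== RESULT ==
["in(p4,t3)", "pkg_at(p3,portA)", "truck_at(t3,portB)"]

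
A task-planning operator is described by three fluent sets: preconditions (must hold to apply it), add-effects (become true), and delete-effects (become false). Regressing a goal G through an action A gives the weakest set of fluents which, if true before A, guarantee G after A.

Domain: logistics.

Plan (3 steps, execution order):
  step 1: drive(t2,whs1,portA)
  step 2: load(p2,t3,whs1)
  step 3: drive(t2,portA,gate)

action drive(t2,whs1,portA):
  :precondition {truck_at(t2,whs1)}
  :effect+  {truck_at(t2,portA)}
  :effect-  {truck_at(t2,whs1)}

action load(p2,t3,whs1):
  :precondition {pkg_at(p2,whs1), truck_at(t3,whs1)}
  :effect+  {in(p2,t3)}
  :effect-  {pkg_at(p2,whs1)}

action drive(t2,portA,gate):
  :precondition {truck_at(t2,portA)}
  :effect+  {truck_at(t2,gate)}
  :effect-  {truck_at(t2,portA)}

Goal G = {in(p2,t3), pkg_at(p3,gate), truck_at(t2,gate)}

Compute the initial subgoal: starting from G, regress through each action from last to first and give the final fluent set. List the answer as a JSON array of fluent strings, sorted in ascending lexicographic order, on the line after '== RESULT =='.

Work backward from the goal:
  through step 3 (drive(t2,portA,gate)): drop {truck_at(t2,gate)}, keep {in(p2,t3), pkg_at(p3,gate)}, require {truck_at(t2,portA)}
    → {in(p2,t3), pkg_at(p3,gate), truck_at(t2,portA)}
  through step 2 (load(p2,t3,whs1)): drop {in(p2,t3)}, keep {pkg_at(p3,gate), truck_at(t2,portA)}, require {pkg_at(p2,whs1), truck_at(t3,whs1)}
    → {pkg_at(p2,whs1), pkg_at(p3,gate), truck_at(t2,portA), truck_at(t3,whs1)}
  through step 1 (drive(t2,whs1,portA)): drop {truck_at(t2,portA)}, keep {pkg_at(p2,whs1), pkg_at(p3,gate), truck_at(t3,whs1)}, require {truck_at(t2,whs1)}
    → {pkg_at(p2,whs1), pkg_at(p3,gate), truck_at(t2,whs1), truck_at(t3,whs1)}

== RESULT ==
["pkg_at(p2,whs1)", "pkg_at(p3,gate)", "truck_at(t2,whs1)", "truck_at(t3,whs1)"]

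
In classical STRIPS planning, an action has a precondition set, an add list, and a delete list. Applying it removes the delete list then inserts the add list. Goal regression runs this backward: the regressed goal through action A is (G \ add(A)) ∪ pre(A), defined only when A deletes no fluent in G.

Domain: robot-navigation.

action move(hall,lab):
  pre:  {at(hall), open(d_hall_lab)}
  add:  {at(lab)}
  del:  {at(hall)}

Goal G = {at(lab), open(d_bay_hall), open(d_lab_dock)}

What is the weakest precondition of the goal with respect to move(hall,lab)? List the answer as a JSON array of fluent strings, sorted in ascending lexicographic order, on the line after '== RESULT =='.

Regress:
  G ∩ del = {}  (empty — regression defined)
  G \ add = {at(lab), open(d_bay_hall), open(d_lab_dock)} \ {at(lab)} = {open(d_bay_hall), open(d_lab_dock)}
  ∪ pre   = {open(d_bay_hall), open(d_lab_dock)} ∪ {at(hall), open(d_hall_lab)}
          = {at(hall), open(d_bay_hall), open(d_hall_lab), open(d_lab_dock)}

== RESULT ==
["at(hall)", "open(d_bay_hall)", "open(d_hall_lab)", "open(d_lab_dock)"]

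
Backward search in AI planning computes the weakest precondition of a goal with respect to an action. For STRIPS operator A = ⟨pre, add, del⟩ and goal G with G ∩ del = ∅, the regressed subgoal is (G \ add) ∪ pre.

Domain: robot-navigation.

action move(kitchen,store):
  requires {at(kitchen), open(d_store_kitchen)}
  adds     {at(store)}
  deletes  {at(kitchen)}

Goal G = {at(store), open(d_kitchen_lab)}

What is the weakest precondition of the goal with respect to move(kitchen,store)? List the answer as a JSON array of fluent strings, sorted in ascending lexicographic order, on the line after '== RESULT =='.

Compute (G \ add) ∪ pre:
  G ∩ del = {}  (empty — regression defined)
  G \ add = {at(store), open(d_kitchen_lab)} \ {at(store)} = {open(d_kitchen_lab)}
  ∪ pre   = {open(d_kitchen_lab)} ∪ {at(kitchen), open(d_store_kitchen)}
          = {at(kitchen), open(d_kitchen_lab), open(d_store_kitchen)}

== RESULT ==
["at(kitchen)", "open(d_kitchen_lab)", "open(d_store_kitchen)"]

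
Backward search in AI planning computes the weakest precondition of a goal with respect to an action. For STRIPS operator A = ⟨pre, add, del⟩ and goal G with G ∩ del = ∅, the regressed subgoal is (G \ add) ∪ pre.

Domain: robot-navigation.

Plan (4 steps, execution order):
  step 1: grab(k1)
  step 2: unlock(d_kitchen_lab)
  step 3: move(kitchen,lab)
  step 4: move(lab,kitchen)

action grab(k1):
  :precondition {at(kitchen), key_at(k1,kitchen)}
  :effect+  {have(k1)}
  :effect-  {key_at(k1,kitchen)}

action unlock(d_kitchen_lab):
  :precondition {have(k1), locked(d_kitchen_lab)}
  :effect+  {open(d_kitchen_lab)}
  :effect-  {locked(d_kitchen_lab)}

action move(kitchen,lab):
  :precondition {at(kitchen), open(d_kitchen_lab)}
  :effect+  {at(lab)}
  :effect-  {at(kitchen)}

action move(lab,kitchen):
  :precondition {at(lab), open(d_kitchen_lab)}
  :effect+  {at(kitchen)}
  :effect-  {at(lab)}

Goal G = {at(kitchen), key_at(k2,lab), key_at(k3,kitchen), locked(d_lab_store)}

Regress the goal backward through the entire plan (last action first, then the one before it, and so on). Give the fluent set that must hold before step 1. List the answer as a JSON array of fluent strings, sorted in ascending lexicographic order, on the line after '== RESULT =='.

Regress step by step:
  through step 4 (move(lab,kitchen)): drop {at(kitchen)}, keep {key_at(k2,lab), key_at(k3,kitchen), locked(d_lab_store)}, require {at(lab), open(d_kitchen_lab)}
    → {at(lab), key_at(k2,lab), key_at(k3,kitchen), locked(d_lab_store), open(d_kitchen_lab)}
  through step 3 (move(kitchen,lab)): drop {at(lab)}, keep {key_at(k2,lab), key_at(k3,kitchen), locked(d_lab_store), open(d_kitchen_lab)}, require {at(kitchen), open(d_kitchen_lab)}
    → {at(kitchen), key_at(k2,lab), key_at(k3,kitchen), locked(d_lab_store), open(d_kitchen_lab)}
  through step 2 (unlock(d_kitchen_lab)): drop {open(d_kitchen_lab)}, keep {at(kitchen), key_at(k2,lab), key_at(k3,kitchen), locked(d_lab_store)}, require {have(k1), locked(d_kitchen_lab)}
    → {at(kitchen), have(k1), key_at(k2,lab), key_at(k3,kitchen), locked(d_kitchen_lab), locked(d_lab_store)}
  through step 1 (grab(k1)): drop {have(k1)}, keep {at(kitchen), key_at(k2,lab), key_at(k3,kitchen), locked(d_kitchen_lab), locked(d_lab_store)}, require {at(kitchen), key_at(k1,kitchen)}
    → {at(kitchen), key_at(k1,kitchen), key_at(k2,lab), key_at(k3,kitchen), locked(d_kitchen_lab), locked(d_lab_store)}

== RESULT ==
["at(kitchen)", "key_at(k1,kitchen)", "key_at(k2,lab)", "key_at(k3,kitchen)", "locked(d_kitchen_lab)", "locked(d_lab_store)"]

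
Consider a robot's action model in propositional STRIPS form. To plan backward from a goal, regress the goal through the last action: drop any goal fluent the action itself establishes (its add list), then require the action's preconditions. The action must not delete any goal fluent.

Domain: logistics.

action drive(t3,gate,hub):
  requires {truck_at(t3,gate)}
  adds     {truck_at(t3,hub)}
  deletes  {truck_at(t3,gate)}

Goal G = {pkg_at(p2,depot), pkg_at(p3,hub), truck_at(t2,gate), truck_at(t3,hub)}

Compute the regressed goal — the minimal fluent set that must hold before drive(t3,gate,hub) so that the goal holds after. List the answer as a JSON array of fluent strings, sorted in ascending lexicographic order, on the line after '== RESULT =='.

Compute (G \ add) ∪ pre:
  G ∩ del = {}  (empty — regression defined)
  G \ add = {pkg_at(p2,depot), pkg_at(p3,hub), truck_at(t2,gate), truck_at(t3,hub)} \ {truck_at(t3,hub)} = {pkg_at(p2,depot), pkg_at(p3,hub), truck_at(t2,gate)}
  ∪ pre   = {pkg_at(p2,depot), pkg_at(p3,hub), truck_at(t2,gate)} ∪ {truck_at(t3,gate)}
          = {pkg_at(p2,depot), pkg_at(p3,hub), truck_at(t2,gate), truck_at(t3,gate)}

== RESULT ==
["pkg_at(p2,depot)", "pkg_at(p3,hub)", "truck_at(t2,gate)", "truck_at(t3,gate)"]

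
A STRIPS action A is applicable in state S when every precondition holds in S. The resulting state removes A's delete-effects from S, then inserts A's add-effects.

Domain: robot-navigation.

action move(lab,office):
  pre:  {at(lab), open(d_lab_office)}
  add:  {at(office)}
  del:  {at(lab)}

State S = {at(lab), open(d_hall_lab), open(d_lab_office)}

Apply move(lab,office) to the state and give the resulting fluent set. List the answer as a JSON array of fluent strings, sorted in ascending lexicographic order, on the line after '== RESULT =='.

Progress:
  pre ⊆ S: {at(lab), open(d_lab_office)} ⊆ S  — applicable
  S \ del = {open(d_hall_lab), open(d_lab_office)}
  ∪ add   = {at(office), open(d_hall_lab), open(d_lab_office)}

== RESULT ==
["at(office)", "open(d_hall_lab)", "open(d_lab_office)"]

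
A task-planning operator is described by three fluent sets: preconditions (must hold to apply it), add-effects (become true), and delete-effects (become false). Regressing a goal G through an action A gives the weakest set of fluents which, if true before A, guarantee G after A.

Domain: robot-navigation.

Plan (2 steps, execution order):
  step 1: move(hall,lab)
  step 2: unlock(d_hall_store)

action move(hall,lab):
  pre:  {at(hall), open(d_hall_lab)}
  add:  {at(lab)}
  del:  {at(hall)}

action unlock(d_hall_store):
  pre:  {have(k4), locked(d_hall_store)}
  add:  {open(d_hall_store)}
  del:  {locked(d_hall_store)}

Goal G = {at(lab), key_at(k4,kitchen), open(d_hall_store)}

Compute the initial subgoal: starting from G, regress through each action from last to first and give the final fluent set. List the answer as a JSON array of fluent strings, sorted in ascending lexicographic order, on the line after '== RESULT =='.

Work backward from the goal:
  through step 2 (unlock(d_hall_store)): drop {open(d_hall_store)}, keep {at(lab), key_at(k4,kitchen)}, require {have(k4), locked(d_hall_store)}
    → {at(lab), have(k4), key_at(k4,kitchen), locked(d_hall_store)}
  through step 1 (move(hall,lab)): drop {at(lab)}, keep {have(k4), key_at(k4,kitchen), locked(d_hall_store)}, require {at(hall), open(d_hall_lab)}
    → {at(hall), have(k4), key_at(k4,kitchen), locked(d_hall_store), open(d_hall_lab)}

== RESULT ==
["at(hall)", "have(k4)", "key_at(k4,kitchen)", "locked(d_hall_store)", "open(d_hall_lab)"]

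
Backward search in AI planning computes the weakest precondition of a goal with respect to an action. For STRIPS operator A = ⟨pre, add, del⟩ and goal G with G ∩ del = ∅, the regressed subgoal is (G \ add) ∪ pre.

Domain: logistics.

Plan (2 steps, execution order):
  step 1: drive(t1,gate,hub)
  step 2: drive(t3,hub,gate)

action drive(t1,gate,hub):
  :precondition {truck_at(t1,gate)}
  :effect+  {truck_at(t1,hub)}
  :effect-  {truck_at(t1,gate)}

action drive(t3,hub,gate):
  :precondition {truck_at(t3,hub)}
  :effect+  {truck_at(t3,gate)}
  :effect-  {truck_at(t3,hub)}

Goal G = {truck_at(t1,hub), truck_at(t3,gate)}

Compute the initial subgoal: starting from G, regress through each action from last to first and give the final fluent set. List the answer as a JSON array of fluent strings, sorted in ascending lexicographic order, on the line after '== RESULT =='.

Regress step by step:
  through step 2 (drive(t3,hub,gate)): drop {truck_at(t3,gate)}, keep {truck_at(t1,hub)}, require {truck_at(t3,hub)}
    → {truck_at(t1,hub), truck_at(t3,hub)}
  through step 1 (drive(t1,gate,hub)): drop {truck_at(t1,hub)}, keep {truck_at(t3,hub)}, require {truck_at(t1,gate)}
    → {truck_at(t1,gate), truck_at(t3,hub)}

== RESULT ==
["truck_at(t1,gate)", "truck_at(t3,hub)"]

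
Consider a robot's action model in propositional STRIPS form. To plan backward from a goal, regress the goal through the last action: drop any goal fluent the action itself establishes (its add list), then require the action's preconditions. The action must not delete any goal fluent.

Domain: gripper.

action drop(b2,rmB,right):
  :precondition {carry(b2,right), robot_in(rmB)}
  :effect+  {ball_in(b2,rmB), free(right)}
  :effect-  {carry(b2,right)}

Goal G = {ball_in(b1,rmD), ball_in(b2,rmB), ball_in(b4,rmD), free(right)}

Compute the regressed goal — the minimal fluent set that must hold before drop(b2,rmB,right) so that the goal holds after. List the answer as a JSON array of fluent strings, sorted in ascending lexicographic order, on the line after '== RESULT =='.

Regress:
  G ∩ del = {}  (empty — regression defined)
  G \ add = {ball_in(b1,rmD), ball_in(b2,rmB), ball_in(b4,rmD), free(right)} \ {ball_in(b2,rmB), free(right)} = {ball_in(b1,rmD), ball_in(b4,rmD)}
  ∪ pre   = {ball_in(b1,rmD), ball_in(b4,rmD)} ∪ {carry(b2,right), robot_in(rmB)}
          = {ball_in(b1,rmD), ball_in(b4,rmD), carry(b2,right), robot_in(rmB)}

== RESULT ==
["ball_in(b1,rmD)", "ball_in(b4,rmD)", "carry(b2,right)", "robot_in(rmB)"]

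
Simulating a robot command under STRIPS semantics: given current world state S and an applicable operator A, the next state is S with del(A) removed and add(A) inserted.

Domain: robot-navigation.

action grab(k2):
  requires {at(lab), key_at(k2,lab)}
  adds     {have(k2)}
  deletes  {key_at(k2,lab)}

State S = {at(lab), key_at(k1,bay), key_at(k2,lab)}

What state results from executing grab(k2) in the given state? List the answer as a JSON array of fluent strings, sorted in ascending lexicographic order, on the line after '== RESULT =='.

Progress:
  pre ⊆ S: {at(lab), key_at(k2,lab)} ⊆ S  — applicable
  S \ del = {at(lab), key_at(k1,bay)}
  ∪ add   = {at(lab), have(k2), key_at(k1,bay)}

== RESULT ==
["at(lab)", "have(k2)", "key_at(k1,bay)"]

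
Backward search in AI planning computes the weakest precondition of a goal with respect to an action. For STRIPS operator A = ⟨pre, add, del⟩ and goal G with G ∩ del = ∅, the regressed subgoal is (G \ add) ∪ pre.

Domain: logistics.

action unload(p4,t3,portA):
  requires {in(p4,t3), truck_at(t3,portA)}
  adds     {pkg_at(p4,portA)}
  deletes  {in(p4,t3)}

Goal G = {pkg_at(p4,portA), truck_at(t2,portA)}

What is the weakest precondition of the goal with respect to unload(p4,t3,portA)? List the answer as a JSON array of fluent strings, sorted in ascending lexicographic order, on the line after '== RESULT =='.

Regress:
  G ∩ del = {}  (empty — regression defined)
  G \ add = {pkg_at(p4,portA), truck_at(t2,portA)} \ {pkg_at(p4,portA)} = {truck_at(t2,portA)}
  ∪ pre   = {truck_at(t2,portA)} ∪ {in(p4,t3), truck_at(t3,portA)}
          = {in(p4,t3), truck_at(t2,portA), truck_at(t3,portA)}

== RESULT ==
["in(p4,t3)", "truck_at(t2,portA)", "truck_at(t3,portA)"]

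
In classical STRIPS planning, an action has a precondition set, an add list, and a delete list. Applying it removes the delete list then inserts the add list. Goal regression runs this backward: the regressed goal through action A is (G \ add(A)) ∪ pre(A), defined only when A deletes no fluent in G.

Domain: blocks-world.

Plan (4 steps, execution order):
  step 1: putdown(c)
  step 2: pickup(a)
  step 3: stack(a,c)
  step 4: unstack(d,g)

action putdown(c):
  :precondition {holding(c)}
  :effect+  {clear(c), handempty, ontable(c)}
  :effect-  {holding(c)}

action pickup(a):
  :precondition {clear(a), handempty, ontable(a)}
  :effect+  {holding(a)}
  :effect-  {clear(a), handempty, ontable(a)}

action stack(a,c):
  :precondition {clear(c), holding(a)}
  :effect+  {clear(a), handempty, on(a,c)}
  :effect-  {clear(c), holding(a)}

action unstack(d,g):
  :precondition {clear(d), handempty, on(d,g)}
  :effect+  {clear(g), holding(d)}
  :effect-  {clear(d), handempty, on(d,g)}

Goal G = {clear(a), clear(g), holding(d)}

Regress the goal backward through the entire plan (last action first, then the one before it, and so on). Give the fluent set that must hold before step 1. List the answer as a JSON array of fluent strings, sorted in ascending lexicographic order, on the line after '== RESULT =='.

Work backward from the goal:
  through step 4 (unstack(d,g)): drop {clear(g), holding(d)}, keep {clear(a)}, require {clear(d), handempty, on(d,g)}
    → {clear(a), clear(d), handempty, on(d,g)}
  through step 3 (stack(a,c)): drop {clear(a), handempty}, keep {clear(d), on(d,g)}, require {clear(c), holding(a)}
    → {clear(c), clear(d), holding(a), on(d,g)}
  through step 2 (pickup(a)): drop {holding(a)}, keep {clear(c), clear(d), on(d,g)}, require {clear(a), handempty, ontable(a)}
    → {clear(a), clear(c), clear(d), handempty, on(d,g), ontable(a)}
  through step 1 (putdown(c)): drop {clear(c), handempty}, keep {clear(a), clear(d), on(d,g), ontable(a)}, require {holding(c)}
    → {clear(a), clear(d), holding(c), on(d,g), ontable(a)}

== RESULT ==
["clear(a)", "clear(d)", "holding(c)", "on(d,g)", "ontable(a)"]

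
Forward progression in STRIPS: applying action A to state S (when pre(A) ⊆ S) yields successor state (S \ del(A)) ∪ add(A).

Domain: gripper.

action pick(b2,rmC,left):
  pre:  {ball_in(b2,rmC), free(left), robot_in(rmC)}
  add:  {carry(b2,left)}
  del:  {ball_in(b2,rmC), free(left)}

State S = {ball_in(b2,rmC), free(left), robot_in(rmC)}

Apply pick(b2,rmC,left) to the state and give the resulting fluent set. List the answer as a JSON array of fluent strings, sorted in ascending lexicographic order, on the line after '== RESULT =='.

Compute (S \ del) ∪ add:
  pre ⊆ S: {ball_in(b2,rmC), free(left), robot_in(rmC)} ⊆ S  — applicable
  S \ del = {robot_in(rmC)}
  ∪ add   = {carry(b2,left), robot_in(rmC)}

== RESULT ==
["carry(b2,left)", "robot_in(rmC)"]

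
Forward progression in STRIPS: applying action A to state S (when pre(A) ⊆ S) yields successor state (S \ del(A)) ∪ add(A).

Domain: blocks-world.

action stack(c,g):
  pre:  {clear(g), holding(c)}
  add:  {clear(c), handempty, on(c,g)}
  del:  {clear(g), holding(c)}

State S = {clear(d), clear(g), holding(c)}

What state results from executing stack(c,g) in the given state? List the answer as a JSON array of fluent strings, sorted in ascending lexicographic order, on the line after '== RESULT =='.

Progress:
  pre ⊆ S: {clear(g), holding(c)} ⊆ S  — applicable
  S \ del = {clear(d)}
  ∪ add   = {clear(c), clear(d), handempty, on(c,g)}

== RESULT ==
["clear(c)", "clear(d)", "handempty", "on(c,g)"]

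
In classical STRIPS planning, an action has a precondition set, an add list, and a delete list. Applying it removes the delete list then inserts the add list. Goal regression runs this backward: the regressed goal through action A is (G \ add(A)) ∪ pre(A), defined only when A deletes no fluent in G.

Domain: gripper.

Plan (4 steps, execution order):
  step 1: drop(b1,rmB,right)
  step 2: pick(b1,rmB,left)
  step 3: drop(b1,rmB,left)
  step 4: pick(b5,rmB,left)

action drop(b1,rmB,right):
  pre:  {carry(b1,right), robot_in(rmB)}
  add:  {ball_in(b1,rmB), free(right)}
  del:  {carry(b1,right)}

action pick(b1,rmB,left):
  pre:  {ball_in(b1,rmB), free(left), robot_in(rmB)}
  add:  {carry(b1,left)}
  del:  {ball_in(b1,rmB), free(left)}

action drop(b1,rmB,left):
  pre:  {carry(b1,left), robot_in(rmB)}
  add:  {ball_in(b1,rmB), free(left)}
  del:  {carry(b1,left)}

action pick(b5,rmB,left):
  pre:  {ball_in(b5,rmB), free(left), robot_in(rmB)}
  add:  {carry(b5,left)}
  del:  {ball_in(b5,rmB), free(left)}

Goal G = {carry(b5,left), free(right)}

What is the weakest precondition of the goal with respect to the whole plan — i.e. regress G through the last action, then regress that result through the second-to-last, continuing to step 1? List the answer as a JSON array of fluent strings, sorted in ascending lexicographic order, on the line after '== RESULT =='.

Work backward from the goal:
  through step 4 (pick(b5,rmB,left)): drop {carry(b5,left)}, keep {free(right)}, require {ball_in(b5,rmB), free(left), robot_in(rmB)}
    → {ball_in(b5,rmB), free(left), free(right), robot_in(rmB)}
  through step 3 (drop(b1,rmB,left)): drop {free(left)}, keep {ball_in(b5,rmB), free(right), robot_in(rmB)}, require {carry(b1,left), robot_in(rmB)}
    → {ball_in(b5,rmB), carry(b1,left), free(right), robot_in(rmB)}
  through step 2 (pick(b1,rmB,left)): drop {carry(b1,left)}, keep {ball_in(b5,rmB), free(right), robot_in(rmB)}, require {ball_in(b1,rmB), free(left), robot_in(rmB)}
    → {ball_in(b1,rmB), ball_in(b5,rmB), free(left), free(right), robot_in(rmB)}
  through step 1 (drop(b1,rmB,right)): drop {ball_in(b1,rmB), free(right)}, keep {ball_in(b5,rmB), free(left), robot_in(rmB)}, require {carry(b1,right), robot_in(rmB)}
    → {ball_in(b5,rmB), carry(b1,right), free(left), robot_in(rmB)}

== RESULT ==
["ball_in(b5,rmB)", "carry(b1,right)", "free(left)", "robot_in(rmB)"]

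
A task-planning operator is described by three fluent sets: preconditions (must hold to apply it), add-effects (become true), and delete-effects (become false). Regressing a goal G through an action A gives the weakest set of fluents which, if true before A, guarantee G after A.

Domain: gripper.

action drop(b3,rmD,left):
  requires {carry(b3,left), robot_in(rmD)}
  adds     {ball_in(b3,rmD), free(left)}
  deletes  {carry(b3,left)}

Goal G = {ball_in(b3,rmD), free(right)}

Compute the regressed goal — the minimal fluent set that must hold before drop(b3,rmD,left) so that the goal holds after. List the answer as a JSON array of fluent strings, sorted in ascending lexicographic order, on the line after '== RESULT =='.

Regress:
  G ∩ del = {}  (empty — regression defined)
  G \ add = {ball_in(b3,rmD), free(right)} \ {ball_in(b3,rmD), free(left)} = {free(right)}
  ∪ pre   = {free(right)} ∪ {carry(b3,left), robot_in(rmD)}
          = {carry(b3,left), free(right), robot_in(rmD)}

== RESULT ==
["carry(b3,left)", "free(right)", "robot_in(rmD)"]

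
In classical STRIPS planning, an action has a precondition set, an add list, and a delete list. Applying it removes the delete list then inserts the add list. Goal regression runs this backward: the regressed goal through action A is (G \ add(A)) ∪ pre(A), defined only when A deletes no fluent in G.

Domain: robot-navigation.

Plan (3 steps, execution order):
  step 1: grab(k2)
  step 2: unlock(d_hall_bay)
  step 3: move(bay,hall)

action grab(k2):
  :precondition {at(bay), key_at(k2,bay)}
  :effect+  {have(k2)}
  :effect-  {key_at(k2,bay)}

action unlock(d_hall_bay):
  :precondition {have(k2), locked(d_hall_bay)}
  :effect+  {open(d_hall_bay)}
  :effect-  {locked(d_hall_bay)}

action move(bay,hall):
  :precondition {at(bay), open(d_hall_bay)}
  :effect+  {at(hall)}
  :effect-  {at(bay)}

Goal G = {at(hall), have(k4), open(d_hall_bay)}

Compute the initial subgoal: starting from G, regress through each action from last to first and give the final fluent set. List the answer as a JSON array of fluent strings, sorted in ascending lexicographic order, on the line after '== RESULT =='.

Work backward from the goal:
  through step 3 (move(bay,hall)): drop {at(hall)}, keep {have(k4), open(d_hall_bay)}, require {at(bay), open(d_hall_bay)}
    → {at(bay), have(k4), open(d_hall_bay)}
  through step 2 (unlock(d_hall_bay)): drop {open(d_hall_bay)}, keep {at(bay), have(k4)}, require {have(k2), locked(d_hall_bay)}
    → {at(bay), have(k2), have(k4), locked(d_hall_bay)}
  through step 1 (grab(k2)): drop {have(k2)}, keep {at(bay), have(k4), locked(d_hall_bay)}, require {at(bay), key_at(k2,bay)}
    → {at(bay), have(k4), key_at(k2,bay), locked(d_hall_bay)}

== RESULT ==
["at(bay)", "have(k4)", "key_at(k2,bay)", "locked(d_hall_bay)"]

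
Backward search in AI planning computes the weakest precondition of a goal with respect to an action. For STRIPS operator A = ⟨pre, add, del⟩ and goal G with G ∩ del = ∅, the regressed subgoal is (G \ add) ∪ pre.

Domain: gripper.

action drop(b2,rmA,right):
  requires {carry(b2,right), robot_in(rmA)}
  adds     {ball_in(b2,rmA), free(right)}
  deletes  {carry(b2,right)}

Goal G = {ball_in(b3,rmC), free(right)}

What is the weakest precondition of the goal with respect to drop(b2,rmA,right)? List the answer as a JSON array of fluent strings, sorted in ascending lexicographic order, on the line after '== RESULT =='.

Compute (G \ add) ∪ pre:
  G ∩ del = {}  (empty — regression defined)
  G \ add = {ball_in(b3,rmC), free(right)} \ {ball_in(b2,rmA), free(right)} = {ball_in(b3,rmC)}
  ∪ pre   = {ball_in(b3,rmC)} ∪ {carry(b2,right), robot_in(rmA)}
          = {ball_in(b3,rmC), carry(b2,right), robot_in(rmA)}

== RESULT ==
["ball_in(b3,rmC)", "carry(b2,right)", "robot_in(rmA)"]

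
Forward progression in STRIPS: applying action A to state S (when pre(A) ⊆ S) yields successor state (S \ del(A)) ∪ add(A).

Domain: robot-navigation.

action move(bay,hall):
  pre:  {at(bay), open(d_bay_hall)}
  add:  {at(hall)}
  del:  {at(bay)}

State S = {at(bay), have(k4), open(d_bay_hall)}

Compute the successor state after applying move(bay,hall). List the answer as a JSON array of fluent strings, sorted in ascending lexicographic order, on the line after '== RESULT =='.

Compute (S \ del) ∪ add:
  pre ⊆ S: {at(bay), open(d_bay_hall)} ⊆ S  — applicable
  S \ del = {have(k4), open(d_bay_hall)}
  ∪ add   = {at(hall), have(k4), open(d_bay_hall)}

== RESULT ==
["at(hall)", "have(k4)", "open(d_bay_hall)"]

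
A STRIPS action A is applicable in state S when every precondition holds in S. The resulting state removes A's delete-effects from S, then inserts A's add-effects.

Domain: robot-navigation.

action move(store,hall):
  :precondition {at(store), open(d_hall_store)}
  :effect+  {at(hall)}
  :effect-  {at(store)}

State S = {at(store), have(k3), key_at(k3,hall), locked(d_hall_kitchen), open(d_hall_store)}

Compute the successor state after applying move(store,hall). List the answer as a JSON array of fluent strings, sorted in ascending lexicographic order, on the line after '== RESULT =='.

Compute (S \ del) ∪ add:
  pre ⊆ S: {at(store), open(d_hall_store)} ⊆ S  — applicable
  S \ del = {have(k3), key_at(k3,hall), locked(d_hall_kitchen), open(d_hall_store)}
  ∪ add   = {at(hall), have(k3), key_at(k3,hall), locked(d_hall_kitchen), open(d_hall_store)}

== RESULT ==
["at(hall)", "have(k3)", "key_at(k3,hall)", "locked(d_hall_kitchen)", "open(d_hall_store)"]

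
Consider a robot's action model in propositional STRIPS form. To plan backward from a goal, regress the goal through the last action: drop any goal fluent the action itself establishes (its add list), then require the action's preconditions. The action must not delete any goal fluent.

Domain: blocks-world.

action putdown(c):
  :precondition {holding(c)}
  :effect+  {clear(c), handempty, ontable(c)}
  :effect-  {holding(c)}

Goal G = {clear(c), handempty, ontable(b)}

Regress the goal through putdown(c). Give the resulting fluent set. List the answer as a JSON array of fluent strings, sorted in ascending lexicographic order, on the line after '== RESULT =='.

Regress:
  G ∩ del = {}  (empty — regression defined)
  G \ add = {clear(c), handempty, ontable(b)} \ {clear(c), handempty, ontable(c)} = {ontable(b)}
  ∪ pre   = {ontable(b)} ∪ {holding(c)}
          = {holding(c), ontable(b)}

== RESULT ==
["holding(c)", "ontable(b)"]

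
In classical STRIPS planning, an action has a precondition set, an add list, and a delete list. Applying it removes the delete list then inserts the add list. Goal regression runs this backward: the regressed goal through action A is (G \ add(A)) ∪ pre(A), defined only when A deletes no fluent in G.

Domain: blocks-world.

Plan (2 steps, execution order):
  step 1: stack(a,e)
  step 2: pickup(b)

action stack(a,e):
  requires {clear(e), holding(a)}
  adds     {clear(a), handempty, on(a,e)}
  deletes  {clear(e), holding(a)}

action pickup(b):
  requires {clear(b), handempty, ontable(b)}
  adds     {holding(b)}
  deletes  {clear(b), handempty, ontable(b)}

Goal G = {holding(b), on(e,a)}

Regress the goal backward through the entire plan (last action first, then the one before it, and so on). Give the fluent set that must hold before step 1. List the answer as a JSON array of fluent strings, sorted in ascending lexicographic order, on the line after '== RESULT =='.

Regress step by step:
  through step 2 (pickup(b)): drop {holding(b)}, keep {on(e,a)}, require {clear(b), handempty, ontable(b)}
    → {clear(b), handempty, on(e,a), ontable(b)}
  through step 1 (stack(a,e)): drop {handempty}, keep {clear(b), on(e,a), ontable(b)}, require {clear(e), holding(a)}
    → {clear(b), clear(e), holding(a), on(e,a), ontable(b)}

== RESULT ==
["clear(b)", "clear(e)", "holding(a)", "on(e,a)", "ontable(b)"]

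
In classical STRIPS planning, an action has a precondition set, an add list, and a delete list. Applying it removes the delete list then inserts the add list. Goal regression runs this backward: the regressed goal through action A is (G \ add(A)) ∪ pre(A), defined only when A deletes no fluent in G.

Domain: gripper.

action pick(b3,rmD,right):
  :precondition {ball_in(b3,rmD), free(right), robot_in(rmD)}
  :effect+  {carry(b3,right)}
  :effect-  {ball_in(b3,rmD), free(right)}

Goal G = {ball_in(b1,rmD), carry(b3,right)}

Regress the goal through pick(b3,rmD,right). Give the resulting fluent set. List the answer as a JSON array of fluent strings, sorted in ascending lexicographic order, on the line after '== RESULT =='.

Compute (G \ add) ∪ pre:
  G ∩ del = {}  (empty — regression defined)
  G \ add = {ball_in(b1,rmD), carry(b3,right)} \ {carry(b3,right)} = {ball_in(b1,rmD)}
  ∪ pre   = {ball_in(b1,rmD)} ∪ {ball_in(b3,rmD), free(right), robot_in(rmD)}
          = {ball_in(b1,rmD), ball_in(b3,rmD), free(right), robot_in(rmD)}

== RESULT ==
["ball_in(b1,rmD)", "ball_in(b3,rmD)", "free(right)", "robot_in(rmD)"]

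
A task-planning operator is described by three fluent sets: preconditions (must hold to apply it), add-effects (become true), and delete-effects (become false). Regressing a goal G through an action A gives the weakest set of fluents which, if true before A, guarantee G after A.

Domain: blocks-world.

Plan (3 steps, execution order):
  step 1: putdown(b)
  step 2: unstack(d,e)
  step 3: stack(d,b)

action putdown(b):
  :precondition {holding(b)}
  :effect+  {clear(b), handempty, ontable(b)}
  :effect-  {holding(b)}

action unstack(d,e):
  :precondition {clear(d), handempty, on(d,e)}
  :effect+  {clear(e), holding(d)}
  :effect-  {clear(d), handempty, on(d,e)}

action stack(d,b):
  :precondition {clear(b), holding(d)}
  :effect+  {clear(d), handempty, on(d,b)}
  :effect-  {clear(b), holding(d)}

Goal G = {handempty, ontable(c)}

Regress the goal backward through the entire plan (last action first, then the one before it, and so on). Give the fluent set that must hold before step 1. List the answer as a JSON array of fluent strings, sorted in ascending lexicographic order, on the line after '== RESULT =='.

Regress step by step:
  through step 3 (stack(d,b)): drop {handempty}, keep {ontable(c)}, require {clear(b), holding(d)}
    → {clear(b), holding(d), ontable(c)}
  through step 2 (unstack(d,e)): drop {holding(d)}, keep {clear(b), ontable(c)}, require {clear(d), handempty, on(d,e)}
    → {clear(b), clear(d), handempty, on(d,e), ontable(c)}
  through step 1 (putdown(b)): drop {clear(b), handempty}, keep {clear(d), on(d,e), ontable(c)}, require {holding(b)}
    → {clear(d), holding(b), on(d,e), ontable(c)}

== RESULT ==
["clear(d)", "holding(b)", "on(d,e)", "ontable(c)"]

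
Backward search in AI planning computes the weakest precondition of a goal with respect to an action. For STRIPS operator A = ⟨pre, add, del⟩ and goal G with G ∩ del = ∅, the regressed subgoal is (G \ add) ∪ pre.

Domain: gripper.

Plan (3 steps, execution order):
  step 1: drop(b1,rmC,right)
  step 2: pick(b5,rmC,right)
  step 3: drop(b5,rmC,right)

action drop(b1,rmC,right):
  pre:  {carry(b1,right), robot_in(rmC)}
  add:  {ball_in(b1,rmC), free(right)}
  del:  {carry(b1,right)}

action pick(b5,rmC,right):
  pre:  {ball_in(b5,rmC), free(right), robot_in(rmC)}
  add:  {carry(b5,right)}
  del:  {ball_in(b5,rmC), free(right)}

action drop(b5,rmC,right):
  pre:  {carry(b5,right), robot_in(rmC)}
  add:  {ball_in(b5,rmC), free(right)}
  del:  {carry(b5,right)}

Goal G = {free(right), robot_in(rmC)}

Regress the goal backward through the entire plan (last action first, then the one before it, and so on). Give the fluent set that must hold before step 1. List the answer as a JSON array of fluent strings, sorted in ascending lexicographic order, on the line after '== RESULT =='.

Regress step by step:
  through step 3 (drop(b5,rmC,right)): drop {free(right)}, keep {robot_in(rmC)}, require {carry(b5,right), robot_in(rmC)}
    → {carry(b5,right), robot_in(rmC)}
  through step 2 (pick(b5,rmC,right)): drop {carry(b5,right)}, keep {robot_in(rmC)}, require {ball_in(b5,rmC), free(right), robot_in(rmC)}
    → {ball_in(b5,rmC), free(right), robot_in(rmC)}
  through step 1 (drop(b1,rmC,right)): drop {free(right)}, keep {ball_in(b5,rmC), robot_in(rmC)}, require {carry(b1,right), robot_in(rmC)}
    → {ball_in(b5,rmC), carry(b1,right), robot_in(rmC)}

== RESULT ==
["ball_in(b5,rmC)", "carry(b1,right)", "robot_in(rmC)"]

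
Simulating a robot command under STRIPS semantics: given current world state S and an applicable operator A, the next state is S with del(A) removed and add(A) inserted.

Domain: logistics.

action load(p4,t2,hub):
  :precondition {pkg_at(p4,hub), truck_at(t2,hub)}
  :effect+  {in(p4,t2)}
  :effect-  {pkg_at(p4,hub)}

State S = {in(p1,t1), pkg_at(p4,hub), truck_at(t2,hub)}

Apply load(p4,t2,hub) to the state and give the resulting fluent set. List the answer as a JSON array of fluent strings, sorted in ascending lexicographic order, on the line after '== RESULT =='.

Progress:
  pre ⊆ S: {pkg_at(p4,hub), truck_at(t2,hub)} ⊆ S  — applicable
  S \ del = {in(p1,t1), truck_at(t2,hub)}
  ∪ add   = {in(p1,t1), in(p4,t2), truck_at(t2,hub)}

== RESULT ==
["in(p1,t1)", "in(p4,t2)", "truck_at(t2,hub)"]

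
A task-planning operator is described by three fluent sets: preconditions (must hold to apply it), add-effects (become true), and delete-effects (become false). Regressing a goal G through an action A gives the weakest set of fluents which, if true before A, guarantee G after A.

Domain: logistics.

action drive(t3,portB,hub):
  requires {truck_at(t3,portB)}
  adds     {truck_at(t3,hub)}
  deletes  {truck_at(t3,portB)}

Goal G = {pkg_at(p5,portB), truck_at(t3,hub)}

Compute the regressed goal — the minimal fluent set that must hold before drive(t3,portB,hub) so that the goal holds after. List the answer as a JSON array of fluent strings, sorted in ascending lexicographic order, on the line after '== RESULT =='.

Compute (G \ add) ∪ pre:
  G ∩ del = {}  (empty — regression defined)
  G \ add = {pkg_at(p5,portB), truck_at(t3,hub)} \ {truck_at(t3,hub)} = {pkg_at(p5,portB)}
  ∪ pre   = {pkg_at(p5,portB)} ∪ {truck_at(t3,portB)}
          = {pkg_at(p5,portB), truck_at(t3,portB)}

== RESULT ==
["pkg_at(p5,portB)", "truck_at(t3,portB)"]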